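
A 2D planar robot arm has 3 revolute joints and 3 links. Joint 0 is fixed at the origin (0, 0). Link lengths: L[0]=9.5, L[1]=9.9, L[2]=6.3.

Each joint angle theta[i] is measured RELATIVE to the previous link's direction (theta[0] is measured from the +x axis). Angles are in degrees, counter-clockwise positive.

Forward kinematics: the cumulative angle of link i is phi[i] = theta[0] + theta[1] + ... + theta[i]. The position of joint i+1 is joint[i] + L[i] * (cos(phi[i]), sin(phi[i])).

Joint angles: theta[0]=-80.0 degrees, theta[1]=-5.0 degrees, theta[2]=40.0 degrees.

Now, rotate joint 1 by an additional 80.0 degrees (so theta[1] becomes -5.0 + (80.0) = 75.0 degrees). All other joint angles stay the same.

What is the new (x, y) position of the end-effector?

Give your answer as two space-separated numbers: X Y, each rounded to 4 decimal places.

Answer: 16.6726 -6.6050

Derivation:
joint[0] = (0.0000, 0.0000)  (base)
link 0: phi[0] = -80 = -80 deg
  cos(-80 deg) = 0.1736, sin(-80 deg) = -0.9848
  joint[1] = (0.0000, 0.0000) + 9.5 * (0.1736, -0.9848) = (0.0000 + 1.6497, 0.0000 + -9.3557) = (1.6497, -9.3557)
link 1: phi[1] = -80 + 75 = -5 deg
  cos(-5 deg) = 0.9962, sin(-5 deg) = -0.0872
  joint[2] = (1.6497, -9.3557) + 9.9 * (0.9962, -0.0872) = (1.6497 + 9.8623, -9.3557 + -0.8628) = (11.5120, -10.2185)
link 2: phi[2] = -80 + 75 + 40 = 35 deg
  cos(35 deg) = 0.8192, sin(35 deg) = 0.5736
  joint[3] = (11.5120, -10.2185) + 6.3 * (0.8192, 0.5736) = (11.5120 + 5.1607, -10.2185 + 3.6135) = (16.6726, -6.6050)
End effector: (16.6726, -6.6050)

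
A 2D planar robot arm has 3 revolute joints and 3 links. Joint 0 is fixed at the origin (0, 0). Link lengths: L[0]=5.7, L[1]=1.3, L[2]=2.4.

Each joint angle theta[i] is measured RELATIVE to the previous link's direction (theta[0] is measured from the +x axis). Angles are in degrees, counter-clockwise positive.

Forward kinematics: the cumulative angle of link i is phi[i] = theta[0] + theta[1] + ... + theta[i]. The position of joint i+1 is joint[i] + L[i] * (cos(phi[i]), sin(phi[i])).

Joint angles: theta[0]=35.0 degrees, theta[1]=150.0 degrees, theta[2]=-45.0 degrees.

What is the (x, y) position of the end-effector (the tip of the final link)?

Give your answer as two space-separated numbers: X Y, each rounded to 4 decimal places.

joint[0] = (0.0000, 0.0000)  (base)
link 0: phi[0] = 35 = 35 deg
  cos(35 deg) = 0.8192, sin(35 deg) = 0.5736
  joint[1] = (0.0000, 0.0000) + 5.7 * (0.8192, 0.5736) = (0.0000 + 4.6692, 0.0000 + 3.2694) = (4.6692, 3.2694)
link 1: phi[1] = 35 + 150 = 185 deg
  cos(185 deg) = -0.9962, sin(185 deg) = -0.0872
  joint[2] = (4.6692, 3.2694) + 1.3 * (-0.9962, -0.0872) = (4.6692 + -1.2951, 3.2694 + -0.1133) = (3.3741, 3.1561)
link 2: phi[2] = 35 + 150 + -45 = 140 deg
  cos(140 deg) = -0.7660, sin(140 deg) = 0.6428
  joint[3] = (3.3741, 3.1561) + 2.4 * (-0.7660, 0.6428) = (3.3741 + -1.8385, 3.1561 + 1.5427) = (1.5356, 4.6988)
End effector: (1.5356, 4.6988)

Answer: 1.5356 4.6988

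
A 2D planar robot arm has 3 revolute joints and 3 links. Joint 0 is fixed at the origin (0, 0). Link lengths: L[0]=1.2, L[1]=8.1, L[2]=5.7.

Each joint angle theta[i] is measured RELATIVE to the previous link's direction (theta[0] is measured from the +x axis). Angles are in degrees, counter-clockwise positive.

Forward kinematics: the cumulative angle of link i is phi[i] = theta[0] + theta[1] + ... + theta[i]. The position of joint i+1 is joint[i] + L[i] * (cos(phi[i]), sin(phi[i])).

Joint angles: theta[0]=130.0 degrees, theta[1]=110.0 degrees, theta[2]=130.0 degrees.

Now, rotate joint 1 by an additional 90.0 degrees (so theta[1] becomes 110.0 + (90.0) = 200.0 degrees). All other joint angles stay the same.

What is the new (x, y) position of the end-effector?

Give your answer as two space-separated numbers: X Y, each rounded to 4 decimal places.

Answer: 5.2537 2.4827

Derivation:
joint[0] = (0.0000, 0.0000)  (base)
link 0: phi[0] = 130 = 130 deg
  cos(130 deg) = -0.6428, sin(130 deg) = 0.7660
  joint[1] = (0.0000, 0.0000) + 1.2 * (-0.6428, 0.7660) = (0.0000 + -0.7713, 0.0000 + 0.9193) = (-0.7713, 0.9193)
link 1: phi[1] = 130 + 200 = 330 deg
  cos(330 deg) = 0.8660, sin(330 deg) = -0.5000
  joint[2] = (-0.7713, 0.9193) + 8.1 * (0.8660, -0.5000) = (-0.7713 + 7.0148, 0.9193 + -4.0500) = (6.2435, -3.1307)
link 2: phi[2] = 130 + 200 + 130 = 460 deg
  cos(460 deg) = -0.1736, sin(460 deg) = 0.9848
  joint[3] = (6.2435, -3.1307) + 5.7 * (-0.1736, 0.9848) = (6.2435 + -0.9898, -3.1307 + 5.6134) = (5.2537, 2.4827)
End effector: (5.2537, 2.4827)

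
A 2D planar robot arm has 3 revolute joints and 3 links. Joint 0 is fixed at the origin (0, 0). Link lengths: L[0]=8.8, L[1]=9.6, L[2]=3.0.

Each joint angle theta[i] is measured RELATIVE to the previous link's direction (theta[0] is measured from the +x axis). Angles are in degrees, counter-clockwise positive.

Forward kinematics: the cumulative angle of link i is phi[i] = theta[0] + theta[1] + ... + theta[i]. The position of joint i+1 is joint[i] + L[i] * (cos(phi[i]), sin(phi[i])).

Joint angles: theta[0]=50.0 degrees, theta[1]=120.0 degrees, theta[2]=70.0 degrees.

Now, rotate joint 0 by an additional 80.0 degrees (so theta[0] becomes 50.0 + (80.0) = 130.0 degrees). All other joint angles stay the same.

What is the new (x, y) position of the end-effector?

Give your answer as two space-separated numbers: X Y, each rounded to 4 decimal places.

joint[0] = (0.0000, 0.0000)  (base)
link 0: phi[0] = 130 = 130 deg
  cos(130 deg) = -0.6428, sin(130 deg) = 0.7660
  joint[1] = (0.0000, 0.0000) + 8.8 * (-0.6428, 0.7660) = (0.0000 + -5.6565, 0.0000 + 6.7412) = (-5.6565, 6.7412)
link 1: phi[1] = 130 + 120 = 250 deg
  cos(250 deg) = -0.3420, sin(250 deg) = -0.9397
  joint[2] = (-5.6565, 6.7412) + 9.6 * (-0.3420, -0.9397) = (-5.6565 + -3.2834, 6.7412 + -9.0210) = (-8.9399, -2.2799)
link 2: phi[2] = 130 + 120 + 70 = 320 deg
  cos(320 deg) = 0.7660, sin(320 deg) = -0.6428
  joint[3] = (-8.9399, -2.2799) + 3 * (0.7660, -0.6428) = (-8.9399 + 2.2981, -2.2799 + -1.9284) = (-6.6418, -4.2082)
End effector: (-6.6418, -4.2082)

Answer: -6.6418 -4.2082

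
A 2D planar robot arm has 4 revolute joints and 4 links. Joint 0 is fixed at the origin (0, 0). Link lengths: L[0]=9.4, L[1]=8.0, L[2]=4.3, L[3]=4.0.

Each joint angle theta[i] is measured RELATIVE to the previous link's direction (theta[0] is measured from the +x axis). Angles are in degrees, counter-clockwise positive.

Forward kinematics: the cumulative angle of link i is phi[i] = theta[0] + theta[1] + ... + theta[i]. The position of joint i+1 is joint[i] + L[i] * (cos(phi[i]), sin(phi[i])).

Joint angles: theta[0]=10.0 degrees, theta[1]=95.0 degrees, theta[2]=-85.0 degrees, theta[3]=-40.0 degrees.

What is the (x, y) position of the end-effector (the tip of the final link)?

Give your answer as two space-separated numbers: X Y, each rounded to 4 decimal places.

Answer: 14.9861 9.4623

Derivation:
joint[0] = (0.0000, 0.0000)  (base)
link 0: phi[0] = 10 = 10 deg
  cos(10 deg) = 0.9848, sin(10 deg) = 0.1736
  joint[1] = (0.0000, 0.0000) + 9.4 * (0.9848, 0.1736) = (0.0000 + 9.2572, 0.0000 + 1.6323) = (9.2572, 1.6323)
link 1: phi[1] = 10 + 95 = 105 deg
  cos(105 deg) = -0.2588, sin(105 deg) = 0.9659
  joint[2] = (9.2572, 1.6323) + 8 * (-0.2588, 0.9659) = (9.2572 + -2.0706, 1.6323 + 7.7274) = (7.1866, 9.3597)
link 2: phi[2] = 10 + 95 + -85 = 20 deg
  cos(20 deg) = 0.9397, sin(20 deg) = 0.3420
  joint[3] = (7.1866, 9.3597) + 4.3 * (0.9397, 0.3420) = (7.1866 + 4.0407, 9.3597 + 1.4707) = (11.2273, 10.8304)
link 3: phi[3] = 10 + 95 + -85 + -40 = -20 deg
  cos(-20 deg) = 0.9397, sin(-20 deg) = -0.3420
  joint[4] = (11.2273, 10.8304) + 4 * (0.9397, -0.3420) = (11.2273 + 3.7588, 10.8304 + -1.3681) = (14.9861, 9.4623)
End effector: (14.9861, 9.4623)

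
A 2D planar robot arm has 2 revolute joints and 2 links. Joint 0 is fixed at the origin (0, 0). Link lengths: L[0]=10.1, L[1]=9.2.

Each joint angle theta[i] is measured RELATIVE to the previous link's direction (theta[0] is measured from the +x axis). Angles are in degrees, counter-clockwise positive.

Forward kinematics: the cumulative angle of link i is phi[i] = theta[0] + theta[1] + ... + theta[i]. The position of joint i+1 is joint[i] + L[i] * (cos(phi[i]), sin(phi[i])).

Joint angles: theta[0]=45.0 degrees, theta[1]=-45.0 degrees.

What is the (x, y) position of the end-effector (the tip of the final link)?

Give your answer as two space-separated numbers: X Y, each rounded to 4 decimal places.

Answer: 16.3418 7.1418

Derivation:
joint[0] = (0.0000, 0.0000)  (base)
link 0: phi[0] = 45 = 45 deg
  cos(45 deg) = 0.7071, sin(45 deg) = 0.7071
  joint[1] = (0.0000, 0.0000) + 10.1 * (0.7071, 0.7071) = (0.0000 + 7.1418, 0.0000 + 7.1418) = (7.1418, 7.1418)
link 1: phi[1] = 45 + -45 = 0 deg
  cos(0 deg) = 1.0000, sin(0 deg) = 0.0000
  joint[2] = (7.1418, 7.1418) + 9.2 * (1.0000, 0.0000) = (7.1418 + 9.2000, 7.1418 + 0.0000) = (16.3418, 7.1418)
End effector: (16.3418, 7.1418)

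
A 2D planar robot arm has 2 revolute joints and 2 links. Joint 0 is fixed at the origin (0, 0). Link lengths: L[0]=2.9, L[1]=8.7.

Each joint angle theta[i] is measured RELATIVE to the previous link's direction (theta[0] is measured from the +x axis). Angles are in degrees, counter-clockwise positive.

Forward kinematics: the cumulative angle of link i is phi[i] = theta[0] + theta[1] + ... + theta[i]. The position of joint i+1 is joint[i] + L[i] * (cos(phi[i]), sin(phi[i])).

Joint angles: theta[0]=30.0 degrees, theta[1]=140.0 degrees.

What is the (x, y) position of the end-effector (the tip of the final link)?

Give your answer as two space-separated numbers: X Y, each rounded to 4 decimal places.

joint[0] = (0.0000, 0.0000)  (base)
link 0: phi[0] = 30 = 30 deg
  cos(30 deg) = 0.8660, sin(30 deg) = 0.5000
  joint[1] = (0.0000, 0.0000) + 2.9 * (0.8660, 0.5000) = (0.0000 + 2.5115, 0.0000 + 1.4500) = (2.5115, 1.4500)
link 1: phi[1] = 30 + 140 = 170 deg
  cos(170 deg) = -0.9848, sin(170 deg) = 0.1736
  joint[2] = (2.5115, 1.4500) + 8.7 * (-0.9848, 0.1736) = (2.5115 + -8.5678, 1.4500 + 1.5107) = (-6.0564, 2.9607)
End effector: (-6.0564, 2.9607)

Answer: -6.0564 2.9607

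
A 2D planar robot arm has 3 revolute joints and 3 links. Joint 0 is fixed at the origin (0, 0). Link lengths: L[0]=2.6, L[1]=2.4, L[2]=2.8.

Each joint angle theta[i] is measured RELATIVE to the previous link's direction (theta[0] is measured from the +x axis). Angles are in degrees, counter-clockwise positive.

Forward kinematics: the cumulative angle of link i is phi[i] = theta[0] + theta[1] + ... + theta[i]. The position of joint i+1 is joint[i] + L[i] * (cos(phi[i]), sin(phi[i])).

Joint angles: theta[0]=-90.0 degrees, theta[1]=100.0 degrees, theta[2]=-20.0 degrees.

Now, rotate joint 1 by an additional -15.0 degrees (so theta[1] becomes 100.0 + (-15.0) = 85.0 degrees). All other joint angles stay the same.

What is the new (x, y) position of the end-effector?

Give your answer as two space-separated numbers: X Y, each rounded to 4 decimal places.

joint[0] = (0.0000, 0.0000)  (base)
link 0: phi[0] = -90 = -90 deg
  cos(-90 deg) = 0.0000, sin(-90 deg) = -1.0000
  joint[1] = (0.0000, 0.0000) + 2.6 * (0.0000, -1.0000) = (0.0000 + 0.0000, 0.0000 + -2.6000) = (0.0000, -2.6000)
link 1: phi[1] = -90 + 85 = -5 deg
  cos(-5 deg) = 0.9962, sin(-5 deg) = -0.0872
  joint[2] = (0.0000, -2.6000) + 2.4 * (0.9962, -0.0872) = (0.0000 + 2.3909, -2.6000 + -0.2092) = (2.3909, -2.8092)
link 2: phi[2] = -90 + 85 + -20 = -25 deg
  cos(-25 deg) = 0.9063, sin(-25 deg) = -0.4226
  joint[3] = (2.3909, -2.8092) + 2.8 * (0.9063, -0.4226) = (2.3909 + 2.5377, -2.8092 + -1.1833) = (4.9285, -3.9925)
End effector: (4.9285, -3.9925)

Answer: 4.9285 -3.9925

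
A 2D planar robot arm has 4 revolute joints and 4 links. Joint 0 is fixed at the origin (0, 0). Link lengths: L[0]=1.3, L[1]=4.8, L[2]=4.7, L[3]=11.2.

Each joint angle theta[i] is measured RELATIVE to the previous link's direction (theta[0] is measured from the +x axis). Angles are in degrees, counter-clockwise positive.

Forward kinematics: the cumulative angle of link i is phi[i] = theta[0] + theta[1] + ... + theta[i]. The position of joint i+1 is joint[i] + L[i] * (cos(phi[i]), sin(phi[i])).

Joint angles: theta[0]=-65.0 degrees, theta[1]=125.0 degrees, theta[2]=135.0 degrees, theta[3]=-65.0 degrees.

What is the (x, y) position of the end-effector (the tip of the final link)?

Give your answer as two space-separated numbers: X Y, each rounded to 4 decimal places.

Answer: -8.7897 10.3420

Derivation:
joint[0] = (0.0000, 0.0000)  (base)
link 0: phi[0] = -65 = -65 deg
  cos(-65 deg) = 0.4226, sin(-65 deg) = -0.9063
  joint[1] = (0.0000, 0.0000) + 1.3 * (0.4226, -0.9063) = (0.0000 + 0.5494, 0.0000 + -1.1782) = (0.5494, -1.1782)
link 1: phi[1] = -65 + 125 = 60 deg
  cos(60 deg) = 0.5000, sin(60 deg) = 0.8660
  joint[2] = (0.5494, -1.1782) + 4.8 * (0.5000, 0.8660) = (0.5494 + 2.4000, -1.1782 + 4.1569) = (2.9494, 2.9787)
link 2: phi[2] = -65 + 125 + 135 = 195 deg
  cos(195 deg) = -0.9659, sin(195 deg) = -0.2588
  joint[3] = (2.9494, 2.9787) + 4.7 * (-0.9659, -0.2588) = (2.9494 + -4.5399, 2.9787 + -1.2164) = (-1.5904, 1.7623)
link 3: phi[3] = -65 + 125 + 135 + -65 = 130 deg
  cos(130 deg) = -0.6428, sin(130 deg) = 0.7660
  joint[4] = (-1.5904, 1.7623) + 11.2 * (-0.6428, 0.7660) = (-1.5904 + -7.1992, 1.7623 + 8.5797) = (-8.7897, 10.3420)
End effector: (-8.7897, 10.3420)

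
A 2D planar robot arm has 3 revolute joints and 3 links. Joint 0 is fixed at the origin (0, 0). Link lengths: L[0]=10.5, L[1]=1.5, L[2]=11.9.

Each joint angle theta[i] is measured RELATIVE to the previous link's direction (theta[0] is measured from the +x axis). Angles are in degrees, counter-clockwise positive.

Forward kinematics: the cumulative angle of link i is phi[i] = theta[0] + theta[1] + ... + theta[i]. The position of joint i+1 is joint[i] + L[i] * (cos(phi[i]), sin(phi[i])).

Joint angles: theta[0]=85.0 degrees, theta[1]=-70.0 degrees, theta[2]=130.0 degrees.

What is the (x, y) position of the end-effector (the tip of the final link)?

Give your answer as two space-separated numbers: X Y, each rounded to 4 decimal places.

joint[0] = (0.0000, 0.0000)  (base)
link 0: phi[0] = 85 = 85 deg
  cos(85 deg) = 0.0872, sin(85 deg) = 0.9962
  joint[1] = (0.0000, 0.0000) + 10.5 * (0.0872, 0.9962) = (0.0000 + 0.9151, 0.0000 + 10.4600) = (0.9151, 10.4600)
link 1: phi[1] = 85 + -70 = 15 deg
  cos(15 deg) = 0.9659, sin(15 deg) = 0.2588
  joint[2] = (0.9151, 10.4600) + 1.5 * (0.9659, 0.2588) = (0.9151 + 1.4489, 10.4600 + 0.3882) = (2.3640, 10.8483)
link 2: phi[2] = 85 + -70 + 130 = 145 deg
  cos(145 deg) = -0.8192, sin(145 deg) = 0.5736
  joint[3] = (2.3640, 10.8483) + 11.9 * (-0.8192, 0.5736) = (2.3640 + -9.7479, 10.8483 + 6.8256) = (-7.3839, 17.6738)
End effector: (-7.3839, 17.6738)

Answer: -7.3839 17.6738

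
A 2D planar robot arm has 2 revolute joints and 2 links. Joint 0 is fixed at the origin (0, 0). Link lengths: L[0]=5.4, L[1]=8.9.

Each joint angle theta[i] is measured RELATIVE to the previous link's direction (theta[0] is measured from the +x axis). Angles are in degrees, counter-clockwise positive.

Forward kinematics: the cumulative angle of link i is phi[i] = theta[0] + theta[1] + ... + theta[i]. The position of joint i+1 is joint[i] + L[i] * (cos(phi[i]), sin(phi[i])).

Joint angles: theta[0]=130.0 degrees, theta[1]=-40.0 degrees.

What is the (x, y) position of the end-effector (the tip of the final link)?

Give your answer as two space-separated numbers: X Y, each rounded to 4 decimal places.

Answer: -3.4711 13.0366

Derivation:
joint[0] = (0.0000, 0.0000)  (base)
link 0: phi[0] = 130 = 130 deg
  cos(130 deg) = -0.6428, sin(130 deg) = 0.7660
  joint[1] = (0.0000, 0.0000) + 5.4 * (-0.6428, 0.7660) = (0.0000 + -3.4711, 0.0000 + 4.1366) = (-3.4711, 4.1366)
link 1: phi[1] = 130 + -40 = 90 deg
  cos(90 deg) = 0.0000, sin(90 deg) = 1.0000
  joint[2] = (-3.4711, 4.1366) + 8.9 * (0.0000, 1.0000) = (-3.4711 + 0.0000, 4.1366 + 8.9000) = (-3.4711, 13.0366)
End effector: (-3.4711, 13.0366)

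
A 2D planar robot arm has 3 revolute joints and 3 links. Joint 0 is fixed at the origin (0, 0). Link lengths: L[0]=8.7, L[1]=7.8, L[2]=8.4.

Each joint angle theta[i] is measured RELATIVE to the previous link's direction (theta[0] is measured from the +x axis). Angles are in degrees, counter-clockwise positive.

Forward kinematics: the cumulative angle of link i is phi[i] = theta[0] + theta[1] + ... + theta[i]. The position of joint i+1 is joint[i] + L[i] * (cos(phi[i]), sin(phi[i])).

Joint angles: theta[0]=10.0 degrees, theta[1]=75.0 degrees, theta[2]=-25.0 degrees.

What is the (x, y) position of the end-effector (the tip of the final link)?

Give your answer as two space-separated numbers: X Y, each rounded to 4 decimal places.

Answer: 13.4476 16.5557

Derivation:
joint[0] = (0.0000, 0.0000)  (base)
link 0: phi[0] = 10 = 10 deg
  cos(10 deg) = 0.9848, sin(10 deg) = 0.1736
  joint[1] = (0.0000, 0.0000) + 8.7 * (0.9848, 0.1736) = (0.0000 + 8.5678, 0.0000 + 1.5107) = (8.5678, 1.5107)
link 1: phi[1] = 10 + 75 = 85 deg
  cos(85 deg) = 0.0872, sin(85 deg) = 0.9962
  joint[2] = (8.5678, 1.5107) + 7.8 * (0.0872, 0.9962) = (8.5678 + 0.6798, 1.5107 + 7.7703) = (9.2476, 9.2811)
link 2: phi[2] = 10 + 75 + -25 = 60 deg
  cos(60 deg) = 0.5000, sin(60 deg) = 0.8660
  joint[3] = (9.2476, 9.2811) + 8.4 * (0.5000, 0.8660) = (9.2476 + 4.2000, 9.2811 + 7.2746) = (13.4476, 16.5557)
End effector: (13.4476, 16.5557)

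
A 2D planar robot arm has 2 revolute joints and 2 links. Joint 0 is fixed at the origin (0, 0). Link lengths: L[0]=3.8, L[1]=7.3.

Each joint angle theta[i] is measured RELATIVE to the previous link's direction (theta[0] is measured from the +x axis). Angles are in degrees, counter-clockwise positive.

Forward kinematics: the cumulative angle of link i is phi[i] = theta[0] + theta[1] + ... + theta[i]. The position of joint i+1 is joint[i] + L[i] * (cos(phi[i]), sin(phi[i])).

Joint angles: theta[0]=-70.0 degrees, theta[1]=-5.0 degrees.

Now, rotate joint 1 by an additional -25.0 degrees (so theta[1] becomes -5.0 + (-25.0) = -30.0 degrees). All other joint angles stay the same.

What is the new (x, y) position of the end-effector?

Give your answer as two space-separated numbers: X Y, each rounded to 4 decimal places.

Answer: 0.0320 -10.7599

Derivation:
joint[0] = (0.0000, 0.0000)  (base)
link 0: phi[0] = -70 = -70 deg
  cos(-70 deg) = 0.3420, sin(-70 deg) = -0.9397
  joint[1] = (0.0000, 0.0000) + 3.8 * (0.3420, -0.9397) = (0.0000 + 1.2997, 0.0000 + -3.5708) = (1.2997, -3.5708)
link 1: phi[1] = -70 + -30 = -100 deg
  cos(-100 deg) = -0.1736, sin(-100 deg) = -0.9848
  joint[2] = (1.2997, -3.5708) + 7.3 * (-0.1736, -0.9848) = (1.2997 + -1.2676, -3.5708 + -7.1891) = (0.0320, -10.7599)
End effector: (0.0320, -10.7599)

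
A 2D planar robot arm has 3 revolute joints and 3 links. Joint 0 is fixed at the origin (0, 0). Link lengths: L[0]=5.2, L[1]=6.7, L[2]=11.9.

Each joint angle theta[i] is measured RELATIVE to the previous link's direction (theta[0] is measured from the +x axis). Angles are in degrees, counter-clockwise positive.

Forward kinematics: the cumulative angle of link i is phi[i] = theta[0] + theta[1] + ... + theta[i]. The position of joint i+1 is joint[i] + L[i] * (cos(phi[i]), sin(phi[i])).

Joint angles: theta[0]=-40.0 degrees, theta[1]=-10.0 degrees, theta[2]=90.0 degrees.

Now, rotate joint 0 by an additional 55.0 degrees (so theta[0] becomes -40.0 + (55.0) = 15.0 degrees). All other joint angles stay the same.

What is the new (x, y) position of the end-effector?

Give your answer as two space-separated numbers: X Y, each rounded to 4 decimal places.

Answer: 10.6602 13.7845

Derivation:
joint[0] = (0.0000, 0.0000)  (base)
link 0: phi[0] = 15 = 15 deg
  cos(15 deg) = 0.9659, sin(15 deg) = 0.2588
  joint[1] = (0.0000, 0.0000) + 5.2 * (0.9659, 0.2588) = (0.0000 + 5.0228, 0.0000 + 1.3459) = (5.0228, 1.3459)
link 1: phi[1] = 15 + -10 = 5 deg
  cos(5 deg) = 0.9962, sin(5 deg) = 0.0872
  joint[2] = (5.0228, 1.3459) + 6.7 * (0.9962, 0.0872) = (5.0228 + 6.6745, 1.3459 + 0.5839) = (11.6973, 1.9298)
link 2: phi[2] = 15 + -10 + 90 = 95 deg
  cos(95 deg) = -0.0872, sin(95 deg) = 0.9962
  joint[3] = (11.6973, 1.9298) + 11.9 * (-0.0872, 0.9962) = (11.6973 + -1.0372, 1.9298 + 11.8547) = (10.6602, 13.7845)
End effector: (10.6602, 13.7845)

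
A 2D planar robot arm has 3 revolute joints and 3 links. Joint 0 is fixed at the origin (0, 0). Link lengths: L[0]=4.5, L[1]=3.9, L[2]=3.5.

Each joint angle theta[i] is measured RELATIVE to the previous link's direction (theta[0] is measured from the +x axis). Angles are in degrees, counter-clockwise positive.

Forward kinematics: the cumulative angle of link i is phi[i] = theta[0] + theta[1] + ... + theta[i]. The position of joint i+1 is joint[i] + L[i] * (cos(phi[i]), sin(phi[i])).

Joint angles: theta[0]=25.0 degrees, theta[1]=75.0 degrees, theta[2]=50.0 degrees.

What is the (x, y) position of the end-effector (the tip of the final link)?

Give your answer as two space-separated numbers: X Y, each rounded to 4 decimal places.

joint[0] = (0.0000, 0.0000)  (base)
link 0: phi[0] = 25 = 25 deg
  cos(25 deg) = 0.9063, sin(25 deg) = 0.4226
  joint[1] = (0.0000, 0.0000) + 4.5 * (0.9063, 0.4226) = (0.0000 + 4.0784, 0.0000 + 1.9018) = (4.0784, 1.9018)
link 1: phi[1] = 25 + 75 = 100 deg
  cos(100 deg) = -0.1736, sin(100 deg) = 0.9848
  joint[2] = (4.0784, 1.9018) + 3.9 * (-0.1736, 0.9848) = (4.0784 + -0.6772, 1.9018 + 3.8408) = (3.4012, 5.7425)
link 2: phi[2] = 25 + 75 + 50 = 150 deg
  cos(150 deg) = -0.8660, sin(150 deg) = 0.5000
  joint[3] = (3.4012, 5.7425) + 3.5 * (-0.8660, 0.5000) = (3.4012 + -3.0311, 5.7425 + 1.7500) = (0.3701, 7.4925)
End effector: (0.3701, 7.4925)

Answer: 0.3701 7.4925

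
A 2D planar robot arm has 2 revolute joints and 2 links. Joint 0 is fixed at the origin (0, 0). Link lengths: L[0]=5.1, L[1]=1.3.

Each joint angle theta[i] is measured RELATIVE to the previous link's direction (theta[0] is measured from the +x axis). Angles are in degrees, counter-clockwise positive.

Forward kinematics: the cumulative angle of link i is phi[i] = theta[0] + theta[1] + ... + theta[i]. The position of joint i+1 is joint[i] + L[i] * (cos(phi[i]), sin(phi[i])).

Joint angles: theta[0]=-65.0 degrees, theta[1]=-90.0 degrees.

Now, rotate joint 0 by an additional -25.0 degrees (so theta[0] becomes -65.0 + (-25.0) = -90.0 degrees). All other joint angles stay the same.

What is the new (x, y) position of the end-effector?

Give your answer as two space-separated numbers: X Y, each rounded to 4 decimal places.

joint[0] = (0.0000, 0.0000)  (base)
link 0: phi[0] = -90 = -90 deg
  cos(-90 deg) = 0.0000, sin(-90 deg) = -1.0000
  joint[1] = (0.0000, 0.0000) + 5.1 * (0.0000, -1.0000) = (0.0000 + 0.0000, 0.0000 + -5.1000) = (0.0000, -5.1000)
link 1: phi[1] = -90 + -90 = -180 deg
  cos(-180 deg) = -1.0000, sin(-180 deg) = -0.0000
  joint[2] = (0.0000, -5.1000) + 1.3 * (-1.0000, -0.0000) = (0.0000 + -1.3000, -5.1000 + -0.0000) = (-1.3000, -5.1000)
End effector: (-1.3000, -5.1000)

Answer: -1.3000 -5.1000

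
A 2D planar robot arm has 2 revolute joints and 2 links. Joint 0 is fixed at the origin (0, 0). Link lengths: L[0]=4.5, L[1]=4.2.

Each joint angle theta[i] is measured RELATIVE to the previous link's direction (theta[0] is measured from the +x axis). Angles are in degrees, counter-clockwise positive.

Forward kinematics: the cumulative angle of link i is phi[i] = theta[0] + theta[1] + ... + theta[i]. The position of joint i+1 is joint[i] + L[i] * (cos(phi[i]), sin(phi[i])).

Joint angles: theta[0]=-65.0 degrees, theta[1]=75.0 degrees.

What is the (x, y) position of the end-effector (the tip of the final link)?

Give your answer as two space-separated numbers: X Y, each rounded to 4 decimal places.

Answer: 6.0380 -3.3491

Derivation:
joint[0] = (0.0000, 0.0000)  (base)
link 0: phi[0] = -65 = -65 deg
  cos(-65 deg) = 0.4226, sin(-65 deg) = -0.9063
  joint[1] = (0.0000, 0.0000) + 4.5 * (0.4226, -0.9063) = (0.0000 + 1.9018, 0.0000 + -4.0784) = (1.9018, -4.0784)
link 1: phi[1] = -65 + 75 = 10 deg
  cos(10 deg) = 0.9848, sin(10 deg) = 0.1736
  joint[2] = (1.9018, -4.0784) + 4.2 * (0.9848, 0.1736) = (1.9018 + 4.1362, -4.0784 + 0.7293) = (6.0380, -3.3491)
End effector: (6.0380, -3.3491)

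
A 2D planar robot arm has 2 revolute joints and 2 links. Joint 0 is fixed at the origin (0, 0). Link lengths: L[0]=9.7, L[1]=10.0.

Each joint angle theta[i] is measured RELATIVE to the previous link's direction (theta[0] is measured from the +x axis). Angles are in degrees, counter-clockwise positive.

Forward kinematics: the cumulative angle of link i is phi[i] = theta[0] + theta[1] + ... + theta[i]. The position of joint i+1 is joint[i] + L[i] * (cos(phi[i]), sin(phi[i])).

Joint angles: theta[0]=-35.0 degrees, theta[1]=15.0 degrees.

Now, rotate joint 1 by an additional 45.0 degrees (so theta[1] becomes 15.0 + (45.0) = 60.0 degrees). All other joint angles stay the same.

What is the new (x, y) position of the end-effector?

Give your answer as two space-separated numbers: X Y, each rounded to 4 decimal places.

joint[0] = (0.0000, 0.0000)  (base)
link 0: phi[0] = -35 = -35 deg
  cos(-35 deg) = 0.8192, sin(-35 deg) = -0.5736
  joint[1] = (0.0000, 0.0000) + 9.7 * (0.8192, -0.5736) = (0.0000 + 7.9458, 0.0000 + -5.5637) = (7.9458, -5.5637)
link 1: phi[1] = -35 + 60 = 25 deg
  cos(25 deg) = 0.9063, sin(25 deg) = 0.4226
  joint[2] = (7.9458, -5.5637) + 10 * (0.9063, 0.4226) = (7.9458 + 9.0631, -5.5637 + 4.2262) = (17.0089, -1.3375)
End effector: (17.0089, -1.3375)

Answer: 17.0089 -1.3375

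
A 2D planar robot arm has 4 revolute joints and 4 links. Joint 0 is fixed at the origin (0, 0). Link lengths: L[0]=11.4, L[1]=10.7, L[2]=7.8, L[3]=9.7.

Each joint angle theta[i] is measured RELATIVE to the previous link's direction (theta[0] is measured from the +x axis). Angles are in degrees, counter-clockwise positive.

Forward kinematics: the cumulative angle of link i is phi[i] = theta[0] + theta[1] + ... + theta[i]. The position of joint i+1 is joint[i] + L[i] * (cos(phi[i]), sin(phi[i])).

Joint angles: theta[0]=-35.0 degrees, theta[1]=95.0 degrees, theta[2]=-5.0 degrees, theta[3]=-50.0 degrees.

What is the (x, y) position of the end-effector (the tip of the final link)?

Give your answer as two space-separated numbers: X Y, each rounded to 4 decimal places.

Answer: 28.8253 9.9625

Derivation:
joint[0] = (0.0000, 0.0000)  (base)
link 0: phi[0] = -35 = -35 deg
  cos(-35 deg) = 0.8192, sin(-35 deg) = -0.5736
  joint[1] = (0.0000, 0.0000) + 11.4 * (0.8192, -0.5736) = (0.0000 + 9.3383, 0.0000 + -6.5388) = (9.3383, -6.5388)
link 1: phi[1] = -35 + 95 = 60 deg
  cos(60 deg) = 0.5000, sin(60 deg) = 0.8660
  joint[2] = (9.3383, -6.5388) + 10.7 * (0.5000, 0.8660) = (9.3383 + 5.3500, -6.5388 + 9.2665) = (14.6883, 2.7277)
link 2: phi[2] = -35 + 95 + -5 = 55 deg
  cos(55 deg) = 0.5736, sin(55 deg) = 0.8192
  joint[3] = (14.6883, 2.7277) + 7.8 * (0.5736, 0.8192) = (14.6883 + 4.4739, 2.7277 + 6.3894) = (19.1622, 9.1171)
link 3: phi[3] = -35 + 95 + -5 + -50 = 5 deg
  cos(5 deg) = 0.9962, sin(5 deg) = 0.0872
  joint[4] = (19.1622, 9.1171) + 9.7 * (0.9962, 0.0872) = (19.1622 + 9.6631, 9.1171 + 0.8454) = (28.8253, 9.9625)
End effector: (28.8253, 9.9625)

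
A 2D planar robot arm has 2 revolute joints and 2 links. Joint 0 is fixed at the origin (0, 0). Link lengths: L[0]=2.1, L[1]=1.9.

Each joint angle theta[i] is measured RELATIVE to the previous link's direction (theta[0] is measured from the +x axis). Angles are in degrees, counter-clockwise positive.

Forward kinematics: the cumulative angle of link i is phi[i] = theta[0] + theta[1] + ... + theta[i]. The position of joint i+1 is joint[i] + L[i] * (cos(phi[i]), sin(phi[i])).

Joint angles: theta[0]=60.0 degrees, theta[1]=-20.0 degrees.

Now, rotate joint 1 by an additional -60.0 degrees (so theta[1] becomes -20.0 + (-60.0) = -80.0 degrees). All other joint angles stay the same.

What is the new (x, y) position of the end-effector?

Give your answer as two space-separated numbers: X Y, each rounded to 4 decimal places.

Answer: 2.8354 1.1688

Derivation:
joint[0] = (0.0000, 0.0000)  (base)
link 0: phi[0] = 60 = 60 deg
  cos(60 deg) = 0.5000, sin(60 deg) = 0.8660
  joint[1] = (0.0000, 0.0000) + 2.1 * (0.5000, 0.8660) = (0.0000 + 1.0500, 0.0000 + 1.8187) = (1.0500, 1.8187)
link 1: phi[1] = 60 + -80 = -20 deg
  cos(-20 deg) = 0.9397, sin(-20 deg) = -0.3420
  joint[2] = (1.0500, 1.8187) + 1.9 * (0.9397, -0.3420) = (1.0500 + 1.7854, 1.8187 + -0.6498) = (2.8354, 1.1688)
End effector: (2.8354, 1.1688)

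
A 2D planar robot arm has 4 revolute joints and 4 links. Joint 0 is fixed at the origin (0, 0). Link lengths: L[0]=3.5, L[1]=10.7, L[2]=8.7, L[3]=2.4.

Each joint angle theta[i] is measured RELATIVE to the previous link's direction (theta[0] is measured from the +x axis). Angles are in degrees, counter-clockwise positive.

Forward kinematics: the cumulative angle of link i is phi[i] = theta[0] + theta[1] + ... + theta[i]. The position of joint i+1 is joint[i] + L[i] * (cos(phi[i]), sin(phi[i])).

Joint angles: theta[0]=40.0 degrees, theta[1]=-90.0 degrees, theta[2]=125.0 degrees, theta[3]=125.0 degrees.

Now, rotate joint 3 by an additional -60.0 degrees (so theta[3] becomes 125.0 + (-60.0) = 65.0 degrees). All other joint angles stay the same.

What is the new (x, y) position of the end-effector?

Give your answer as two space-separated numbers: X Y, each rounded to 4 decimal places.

Answer: 9.9722 3.9993

Derivation:
joint[0] = (0.0000, 0.0000)  (base)
link 0: phi[0] = 40 = 40 deg
  cos(40 deg) = 0.7660, sin(40 deg) = 0.6428
  joint[1] = (0.0000, 0.0000) + 3.5 * (0.7660, 0.6428) = (0.0000 + 2.6812, 0.0000 + 2.2498) = (2.6812, 2.2498)
link 1: phi[1] = 40 + -90 = -50 deg
  cos(-50 deg) = 0.6428, sin(-50 deg) = -0.7660
  joint[2] = (2.6812, 2.2498) + 10.7 * (0.6428, -0.7660) = (2.6812 + 6.8778, 2.2498 + -8.1967) = (9.5590, -5.9469)
link 2: phi[2] = 40 + -90 + 125 = 75 deg
  cos(75 deg) = 0.2588, sin(75 deg) = 0.9659
  joint[3] = (9.5590, -5.9469) + 8.7 * (0.2588, 0.9659) = (9.5590 + 2.2517, -5.9469 + 8.4036) = (11.8107, 2.4566)
link 3: phi[3] = 40 + -90 + 125 + 65 = 140 deg
  cos(140 deg) = -0.7660, sin(140 deg) = 0.6428
  joint[4] = (11.8107, 2.4566) + 2.4 * (-0.7660, 0.6428) = (11.8107 + -1.8385, 2.4566 + 1.5427) = (9.9722, 3.9993)
End effector: (9.9722, 3.9993)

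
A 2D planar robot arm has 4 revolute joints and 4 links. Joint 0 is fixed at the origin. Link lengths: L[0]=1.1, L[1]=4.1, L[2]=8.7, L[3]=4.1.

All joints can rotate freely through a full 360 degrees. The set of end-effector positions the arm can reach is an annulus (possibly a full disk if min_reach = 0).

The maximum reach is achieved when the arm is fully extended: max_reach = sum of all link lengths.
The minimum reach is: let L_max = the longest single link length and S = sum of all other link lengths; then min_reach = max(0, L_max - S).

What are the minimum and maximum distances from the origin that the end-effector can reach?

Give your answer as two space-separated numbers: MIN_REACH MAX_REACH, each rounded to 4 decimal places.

Answer: 0.0000 18.0000

Derivation:
Link lengths: [1.1, 4.1, 8.7, 4.1]
max_reach = 1.1 + 4.1 + 8.7 + 4.1 = 18
L_max = max([1.1, 4.1, 8.7, 4.1]) = 8.7
S (sum of others) = 18 - 8.7 = 9.3
min_reach = max(0, 8.7 - 9.3) = max(0, -0.6) = 0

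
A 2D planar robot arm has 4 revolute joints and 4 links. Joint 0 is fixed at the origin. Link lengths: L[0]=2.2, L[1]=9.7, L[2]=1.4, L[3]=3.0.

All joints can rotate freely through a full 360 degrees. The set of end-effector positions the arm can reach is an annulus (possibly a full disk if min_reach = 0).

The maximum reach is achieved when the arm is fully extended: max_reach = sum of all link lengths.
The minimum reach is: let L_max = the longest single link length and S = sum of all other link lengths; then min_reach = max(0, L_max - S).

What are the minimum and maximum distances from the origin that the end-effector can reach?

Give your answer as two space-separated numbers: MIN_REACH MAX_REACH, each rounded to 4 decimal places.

Link lengths: [2.2, 9.7, 1.4, 3.0]
max_reach = 2.2 + 9.7 + 1.4 + 3 = 16.3
L_max = max([2.2, 9.7, 1.4, 3.0]) = 9.7
S (sum of others) = 16.3 - 9.7 = 6.6
min_reach = max(0, 9.7 - 6.6) = max(0, 3.1) = 3.1

Answer: 3.1000 16.3000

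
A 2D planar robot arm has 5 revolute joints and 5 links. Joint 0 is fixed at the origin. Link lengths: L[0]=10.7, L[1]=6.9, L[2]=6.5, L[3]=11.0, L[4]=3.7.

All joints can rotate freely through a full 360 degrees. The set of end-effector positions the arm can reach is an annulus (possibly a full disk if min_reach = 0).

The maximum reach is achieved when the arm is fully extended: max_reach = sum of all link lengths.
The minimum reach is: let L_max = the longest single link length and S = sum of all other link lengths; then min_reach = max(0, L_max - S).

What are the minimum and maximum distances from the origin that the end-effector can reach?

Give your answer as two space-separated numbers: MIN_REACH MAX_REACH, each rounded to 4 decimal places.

Link lengths: [10.7, 6.9, 6.5, 11.0, 3.7]
max_reach = 10.7 + 6.9 + 6.5 + 11 + 3.7 = 38.8
L_max = max([10.7, 6.9, 6.5, 11.0, 3.7]) = 11
S (sum of others) = 38.8 - 11 = 27.8
min_reach = max(0, 11 - 27.8) = max(0, -16.8) = 0

Answer: 0.0000 38.8000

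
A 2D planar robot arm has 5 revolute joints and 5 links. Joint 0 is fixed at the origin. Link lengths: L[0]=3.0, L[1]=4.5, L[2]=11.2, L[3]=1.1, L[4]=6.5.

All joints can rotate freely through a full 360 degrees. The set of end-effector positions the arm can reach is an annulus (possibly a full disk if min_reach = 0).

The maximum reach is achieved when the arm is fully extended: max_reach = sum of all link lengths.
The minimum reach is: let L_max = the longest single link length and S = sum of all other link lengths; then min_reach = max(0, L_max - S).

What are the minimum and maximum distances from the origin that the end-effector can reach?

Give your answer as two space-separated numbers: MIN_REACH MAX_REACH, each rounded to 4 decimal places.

Answer: 0.0000 26.3000

Derivation:
Link lengths: [3.0, 4.5, 11.2, 1.1, 6.5]
max_reach = 3 + 4.5 + 11.2 + 1.1 + 6.5 = 26.3
L_max = max([3.0, 4.5, 11.2, 1.1, 6.5]) = 11.2
S (sum of others) = 26.3 - 11.2 = 15.1
min_reach = max(0, 11.2 - 15.1) = max(0, -3.9) = 0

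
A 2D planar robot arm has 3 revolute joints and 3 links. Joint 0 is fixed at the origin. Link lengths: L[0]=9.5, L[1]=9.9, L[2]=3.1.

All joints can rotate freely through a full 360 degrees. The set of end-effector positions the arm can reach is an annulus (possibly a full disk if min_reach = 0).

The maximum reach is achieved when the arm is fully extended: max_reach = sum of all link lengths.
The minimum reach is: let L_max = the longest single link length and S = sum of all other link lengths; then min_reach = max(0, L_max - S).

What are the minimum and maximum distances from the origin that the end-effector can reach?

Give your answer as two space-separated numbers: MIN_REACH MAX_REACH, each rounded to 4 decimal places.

Answer: 0.0000 22.5000

Derivation:
Link lengths: [9.5, 9.9, 3.1]
max_reach = 9.5 + 9.9 + 3.1 = 22.5
L_max = max([9.5, 9.9, 3.1]) = 9.9
S (sum of others) = 22.5 - 9.9 = 12.6
min_reach = max(0, 9.9 - 12.6) = max(0, -2.7) = 0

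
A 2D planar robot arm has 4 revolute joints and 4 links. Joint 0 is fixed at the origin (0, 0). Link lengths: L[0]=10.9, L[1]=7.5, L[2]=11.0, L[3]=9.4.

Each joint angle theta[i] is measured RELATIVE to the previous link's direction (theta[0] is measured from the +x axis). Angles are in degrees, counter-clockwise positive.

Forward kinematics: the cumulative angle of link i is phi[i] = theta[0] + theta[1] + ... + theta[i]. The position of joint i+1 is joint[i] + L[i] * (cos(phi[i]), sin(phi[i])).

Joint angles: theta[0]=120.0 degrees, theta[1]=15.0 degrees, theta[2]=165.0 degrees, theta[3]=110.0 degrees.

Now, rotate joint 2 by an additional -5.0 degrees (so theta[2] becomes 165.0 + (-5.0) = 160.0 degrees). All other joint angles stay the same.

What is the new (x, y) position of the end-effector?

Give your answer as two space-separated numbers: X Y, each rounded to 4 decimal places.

Answer: 0.5423 11.4204

Derivation:
joint[0] = (0.0000, 0.0000)  (base)
link 0: phi[0] = 120 = 120 deg
  cos(120 deg) = -0.5000, sin(120 deg) = 0.8660
  joint[1] = (0.0000, 0.0000) + 10.9 * (-0.5000, 0.8660) = (0.0000 + -5.4500, 0.0000 + 9.4397) = (-5.4500, 9.4397)
link 1: phi[1] = 120 + 15 = 135 deg
  cos(135 deg) = -0.7071, sin(135 deg) = 0.7071
  joint[2] = (-5.4500, 9.4397) + 7.5 * (-0.7071, 0.7071) = (-5.4500 + -5.3033, 9.4397 + 5.3033) = (-10.7533, 14.7430)
link 2: phi[2] = 120 + 15 + 160 = 295 deg
  cos(295 deg) = 0.4226, sin(295 deg) = -0.9063
  joint[3] = (-10.7533, 14.7430) + 11 * (0.4226, -0.9063) = (-10.7533 + 4.6488, 14.7430 + -9.9694) = (-6.1045, 4.7736)
link 3: phi[3] = 120 + 15 + 160 + 110 = 405 deg
  cos(405 deg) = 0.7071, sin(405 deg) = 0.7071
  joint[4] = (-6.1045, 4.7736) + 9.4 * (0.7071, 0.7071) = (-6.1045 + 6.6468, 4.7736 + 6.6468) = (0.5423, 11.4204)
End effector: (0.5423, 11.4204)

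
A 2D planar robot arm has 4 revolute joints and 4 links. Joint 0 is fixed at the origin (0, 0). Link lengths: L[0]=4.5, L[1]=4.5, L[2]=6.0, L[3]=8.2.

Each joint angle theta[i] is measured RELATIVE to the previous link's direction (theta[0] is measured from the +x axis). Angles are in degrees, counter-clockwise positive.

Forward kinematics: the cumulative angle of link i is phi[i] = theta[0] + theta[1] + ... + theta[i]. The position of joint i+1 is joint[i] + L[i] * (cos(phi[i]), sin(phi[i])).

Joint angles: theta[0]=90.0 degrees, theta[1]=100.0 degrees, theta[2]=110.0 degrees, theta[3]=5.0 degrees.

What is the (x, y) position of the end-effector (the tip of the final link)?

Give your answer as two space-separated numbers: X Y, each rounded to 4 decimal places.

Answer: 3.2717 -8.1946

Derivation:
joint[0] = (0.0000, 0.0000)  (base)
link 0: phi[0] = 90 = 90 deg
  cos(90 deg) = 0.0000, sin(90 deg) = 1.0000
  joint[1] = (0.0000, 0.0000) + 4.5 * (0.0000, 1.0000) = (0.0000 + 0.0000, 0.0000 + 4.5000) = (0.0000, 4.5000)
link 1: phi[1] = 90 + 100 = 190 deg
  cos(190 deg) = -0.9848, sin(190 deg) = -0.1736
  joint[2] = (0.0000, 4.5000) + 4.5 * (-0.9848, -0.1736) = (0.0000 + -4.4316, 4.5000 + -0.7814) = (-4.4316, 3.7186)
link 2: phi[2] = 90 + 100 + 110 = 300 deg
  cos(300 deg) = 0.5000, sin(300 deg) = -0.8660
  joint[3] = (-4.4316, 3.7186) + 6 * (0.5000, -0.8660) = (-4.4316 + 3.0000, 3.7186 + -5.1962) = (-1.4316, -1.4776)
link 3: phi[3] = 90 + 100 + 110 + 5 = 305 deg
  cos(305 deg) = 0.5736, sin(305 deg) = -0.8192
  joint[4] = (-1.4316, -1.4776) + 8.2 * (0.5736, -0.8192) = (-1.4316 + 4.7033, -1.4776 + -6.7170) = (3.2717, -8.1946)
End effector: (3.2717, -8.1946)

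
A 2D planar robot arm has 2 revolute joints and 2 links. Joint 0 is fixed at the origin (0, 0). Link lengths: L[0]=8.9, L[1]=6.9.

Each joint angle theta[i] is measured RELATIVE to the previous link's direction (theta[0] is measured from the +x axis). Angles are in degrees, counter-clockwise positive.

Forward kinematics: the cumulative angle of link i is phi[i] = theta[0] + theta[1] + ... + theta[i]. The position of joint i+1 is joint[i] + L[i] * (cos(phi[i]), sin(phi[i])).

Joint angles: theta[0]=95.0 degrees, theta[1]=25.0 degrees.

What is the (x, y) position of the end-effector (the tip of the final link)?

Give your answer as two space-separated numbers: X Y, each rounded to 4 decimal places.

Answer: -4.2257 14.8417

Derivation:
joint[0] = (0.0000, 0.0000)  (base)
link 0: phi[0] = 95 = 95 deg
  cos(95 deg) = -0.0872, sin(95 deg) = 0.9962
  joint[1] = (0.0000, 0.0000) + 8.9 * (-0.0872, 0.9962) = (0.0000 + -0.7757, 0.0000 + 8.8661) = (-0.7757, 8.8661)
link 1: phi[1] = 95 + 25 = 120 deg
  cos(120 deg) = -0.5000, sin(120 deg) = 0.8660
  joint[2] = (-0.7757, 8.8661) + 6.9 * (-0.5000, 0.8660) = (-0.7757 + -3.4500, 8.8661 + 5.9756) = (-4.2257, 14.8417)
End effector: (-4.2257, 14.8417)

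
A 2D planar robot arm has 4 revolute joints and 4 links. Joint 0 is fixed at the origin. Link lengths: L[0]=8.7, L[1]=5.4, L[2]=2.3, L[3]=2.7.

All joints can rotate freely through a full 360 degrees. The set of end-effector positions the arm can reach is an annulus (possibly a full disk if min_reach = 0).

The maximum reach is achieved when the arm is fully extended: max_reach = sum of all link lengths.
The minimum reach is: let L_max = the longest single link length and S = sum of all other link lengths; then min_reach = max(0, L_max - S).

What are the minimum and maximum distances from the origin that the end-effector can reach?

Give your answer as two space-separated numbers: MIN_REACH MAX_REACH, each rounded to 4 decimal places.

Link lengths: [8.7, 5.4, 2.3, 2.7]
max_reach = 8.7 + 5.4 + 2.3 + 2.7 = 19.1
L_max = max([8.7, 5.4, 2.3, 2.7]) = 8.7
S (sum of others) = 19.1 - 8.7 = 10.4
min_reach = max(0, 8.7 - 10.4) = max(0, -1.7) = 0

Answer: 0.0000 19.1000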